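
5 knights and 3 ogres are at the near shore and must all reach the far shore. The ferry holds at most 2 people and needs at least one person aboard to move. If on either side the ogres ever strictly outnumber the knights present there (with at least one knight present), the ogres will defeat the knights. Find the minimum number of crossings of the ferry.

13

Counting alone: each trip to the far shore takes at most 2 across and each return brings at least 1 back, so after t trips out (and t−1 returns) at most 2t − (t−1) of the 8 are across; that first reaches 8 at t = 7, so at least 13 crossings are needed.
The plan below uses exactly 13 crossings, so it is optimal:
1. 2 ogres → the far shore.  (the near shore: 5K 1O; the far shore: 0K 2O)
2. 1 ogre ← the near shore.  (the near shore: 5K 2O; the far shore: 0K 1O)
3. 2 ogres → the far shore.  (the near shore: 5K 0O; the far shore: 0K 3O)
4. 1 ogre ← the near shore.  (the near shore: 5K 1O; the far shore: 0K 2O)
5. 2 knights → the far shore.  (the near shore: 3K 1O; the far shore: 2K 2O)
6. 1 ogre ← the near shore.  (the near shore: 3K 2O; the far shore: 2K 1O)
7. 1 knight and 1 ogre → the far shore.  (the near shore: 2K 1O; the far shore: 3K 2O)
8. 1 ogre ← the near shore.  (the near shore: 2K 2O; the far shore: 3K 1O)
9. 2 ogres → the far shore.  (the near shore: 2K 0O; the far shore: 3K 3O)
10. 1 ogre ← the near shore.  (the near shore: 2K 1O; the far shore: 3K 2O)
11. 1 knight and 1 ogre → the far shore.  (the near shore: 1K 0O; the far shore: 4K 3O)
12. 1 ogre ← the near shore.  (the near shore: 1K 1O; the far shore: 4K 2O)
13. 1 knight and 1 ogre → the far shore.  (the near shore: 0K 0O; the far shore: 5K 3O)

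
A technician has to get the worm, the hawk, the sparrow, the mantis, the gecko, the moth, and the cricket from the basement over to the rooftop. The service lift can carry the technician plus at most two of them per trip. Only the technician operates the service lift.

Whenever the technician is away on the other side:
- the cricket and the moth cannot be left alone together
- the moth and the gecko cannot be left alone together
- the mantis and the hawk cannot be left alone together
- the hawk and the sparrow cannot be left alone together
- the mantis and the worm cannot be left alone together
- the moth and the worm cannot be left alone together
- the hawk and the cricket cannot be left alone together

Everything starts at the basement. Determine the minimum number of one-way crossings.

impossible

Whatever the first load, the items left behind include a forbidden pair without the technician. No opening move is safe, so no plan exists.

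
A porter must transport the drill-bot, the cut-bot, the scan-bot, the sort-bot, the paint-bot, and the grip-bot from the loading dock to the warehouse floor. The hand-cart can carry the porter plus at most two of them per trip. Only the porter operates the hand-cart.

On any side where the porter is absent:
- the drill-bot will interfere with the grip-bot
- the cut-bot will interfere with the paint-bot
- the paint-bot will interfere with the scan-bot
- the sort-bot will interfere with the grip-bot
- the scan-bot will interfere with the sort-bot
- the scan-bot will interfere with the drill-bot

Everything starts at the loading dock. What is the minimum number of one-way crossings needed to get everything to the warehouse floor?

Whatever the first load, the items left behind include a forbidden pair without the porter. No opening move is safe, so no plan exists.

impossible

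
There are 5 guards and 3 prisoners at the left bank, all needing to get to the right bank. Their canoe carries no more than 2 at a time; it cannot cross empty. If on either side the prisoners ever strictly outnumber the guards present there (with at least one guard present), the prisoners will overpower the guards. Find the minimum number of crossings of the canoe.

13

Counting alone: each trip to the right bank takes at most 2 across and each return brings at least 1 back, so after t trips out (and t−1 returns) at most 2t − (t−1) of the 8 are across; that first reaches 8 at t = 7, so at least 13 crossings are needed.
The plan below uses exactly 13 crossings, so it is optimal:
1. 2 prisoners → the right bank.  (the left bank: 5G 1P; the right bank: 0G 2P)
2. 1 prisoner ← the left bank.  (the left bank: 5G 2P; the right bank: 0G 1P)
3. 2 prisoners → the right bank.  (the left bank: 5G 0P; the right bank: 0G 3P)
4. 1 prisoner ← the left bank.  (the left bank: 5G 1P; the right bank: 0G 2P)
5. 2 guards → the right bank.  (the left bank: 3G 1P; the right bank: 2G 2P)
6. 1 prisoner ← the left bank.  (the left bank: 3G 2P; the right bank: 2G 1P)
7. 1 guard and 1 prisoner → the right bank.  (the left bank: 2G 1P; the right bank: 3G 2P)
8. 1 prisoner ← the left bank.  (the left bank: 2G 2P; the right bank: 3G 1P)
9. 2 prisoners → the right bank.  (the left bank: 2G 0P; the right bank: 3G 3P)
10. 1 prisoner ← the left bank.  (the left bank: 2G 1P; the right bank: 3G 2P)
11. 1 guard and 1 prisoner → the right bank.  (the left bank: 1G 0P; the right bank: 4G 3P)
12. 1 prisoner ← the left bank.  (the left bank: 1G 1P; the right bank: 4G 2P)
13. 1 guard and 1 prisoner → the right bank.  (the left bank: 0G 0P; the right bank: 5G 3P)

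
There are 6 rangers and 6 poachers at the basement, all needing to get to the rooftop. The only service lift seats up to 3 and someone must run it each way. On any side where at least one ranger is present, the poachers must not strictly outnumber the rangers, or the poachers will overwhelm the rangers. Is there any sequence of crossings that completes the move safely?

Following every safe sequence of crossings from the start, the most of the 12 that can be at the rooftop as the service lift arrives there on crossings 1, 3, 5 is 3, 5, 6 respectively; the best ever achieved is 6 of 12.
From crossing 7 on, no configuration arises that was not already reachable earlier: only 17 distinct safe configurations (who is on which side, and where the service lift is) can ever be reached, none of them has everyone across, and every continuation just revisits them. They are: 0 rangers + 0 poachers across (service lift back at the start); 0 rangers + 1 poacher across (service lift there); 0 rangers + 1 poacher across (service lift back at the start); 0 rangers + 2 poachers across (service lift there); 0 rangers + 2 poachers across (service lift back at the start); 0 rangers + 3 poachers across (service lift there); 0 rangers + 3 poachers across (service lift back at the start); 0 rangers + 4 poachers across (service lift there); 0 rangers + 4 poachers across (service lift back at the start); 0 rangers + 5 poachers across (service lift there); 0 rangers + 5 poachers across (service lift back at the start); 0 rangers + 6 poachers across (service lift there); 1 ranger + 1 poacher across (service lift there); 1 ranger + 1 poacher across (service lift back at the start); 2 rangers + 2 poachers across (service lift there); 2 rangers + 2 poachers across (service lift back at the start); 3 rangers + 3 poachers across (service lift there). So no valid plan exists.

No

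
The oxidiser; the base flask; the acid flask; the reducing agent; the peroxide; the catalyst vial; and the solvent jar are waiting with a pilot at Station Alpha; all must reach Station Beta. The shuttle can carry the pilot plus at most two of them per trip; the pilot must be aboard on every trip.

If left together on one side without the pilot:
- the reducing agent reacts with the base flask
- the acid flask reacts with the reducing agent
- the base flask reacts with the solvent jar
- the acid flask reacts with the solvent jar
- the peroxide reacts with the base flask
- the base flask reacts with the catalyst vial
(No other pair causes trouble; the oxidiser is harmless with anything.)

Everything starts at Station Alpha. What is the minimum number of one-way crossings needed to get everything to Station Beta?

9

Counting alone: the pilot can take at most 2 across per trip to Station Beta, so moving all 7 needs at least 4 loaded trips out, with a return between consecutive ones — at least 7 crossings.
The safety rule pushes this higher. Following every safe sequence of crossings, the most of the 7 that can be at Station Beta as the shuttle arrives there on crossing 7 is 6 — never all 7.
So no plan with fewer than 9 crossings exists, and this one achieves 9:
1. Pilot goes to Station Beta with the acid flask and the base flask.  [Station Alpha: the catalyst vial, the oxidiser, the peroxide, the reducing agent, the solvent jar | Station Beta: the acid flask, the base flask]
2. Pilot goes back to Station Alpha alone.  [Station Alpha: the catalyst vial, the oxidiser, the peroxide, the reducing agent, the solvent jar | Station Beta: the acid flask, the base flask]
3. Pilot goes to Station Beta with the oxidiser.  [Station Alpha: the catalyst vial, the peroxide, the reducing agent, the solvent jar | Station Beta: the acid flask, the base flask, the oxidiser]
4. Pilot goes back to Station Alpha alone.  [Station Alpha: the catalyst vial, the peroxide, the reducing agent, the solvent jar | Station Beta: the acid flask, the base flask, the oxidiser]
5. Pilot goes to Station Beta with the peroxide and the reducing agent.  [Station Alpha: the catalyst vial, the solvent jar | Station Beta: the acid flask, the base flask, the oxidiser, the peroxide, the reducing agent]
6. Pilot goes back to Station Alpha with the acid flask and the base flask.  [Station Alpha: the acid flask, the base flask, the catalyst vial, the solvent jar | Station Beta: the oxidiser, the peroxide, the reducing agent]
7. Pilot goes to Station Beta with the catalyst vial and the solvent jar.  [Station Alpha: the acid flask, the base flask | Station Beta: the catalyst vial, the oxidiser, the peroxide, the reducing agent, the solvent jar]
8. Pilot goes back to Station Alpha alone.  [Station Alpha: the acid flask, the base flask | Station Beta: the catalyst vial, the oxidiser, the peroxide, the reducing agent, the solvent jar]
9. Pilot goes to Station Beta with the acid flask and the base flask.  [Station Alpha: — | Station Beta: the acid flask, the base flask, the catalyst vial, the oxidiser, the peroxide, the reducing agent, the solvent jar]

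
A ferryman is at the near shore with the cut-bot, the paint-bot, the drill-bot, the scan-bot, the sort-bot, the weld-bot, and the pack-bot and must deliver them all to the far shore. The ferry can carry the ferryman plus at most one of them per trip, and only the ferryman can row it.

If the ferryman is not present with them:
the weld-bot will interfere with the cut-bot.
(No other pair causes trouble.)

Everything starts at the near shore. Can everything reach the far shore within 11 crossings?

Counting alone: the ferryman can take at most 1 across per trip to the far shore, so moving all 7 needs at least 7 loaded trips out, with a return between consecutive ones — at least 13 crossings.
Since 11 < 13, 11 crossings cannot be enough. (The shortest complete plan in fact takes 13:)
1. Ferryman goes to the far shore with the cut-bot.
2. Ferryman goes back to the near shore alone.
3. Ferryman goes to the far shore with the paint-bot.
4. Ferryman goes back to the near shore alone.
5. Ferryman goes to the far shore with the drill-bot.
6. Ferryman goes back to the near shore alone.
7. Ferryman goes to the far shore with the scan-bot.
8. Ferryman goes back to the near shore alone.
9. Ferryman goes to the far shore with the sort-bot.
10. Ferryman goes back to the near shore alone.
11. Ferryman goes to the far shore with the pack-bot.
12. Ferryman goes back to the near shore alone.
13. Ferryman goes to the far shore with the weld-bot.

No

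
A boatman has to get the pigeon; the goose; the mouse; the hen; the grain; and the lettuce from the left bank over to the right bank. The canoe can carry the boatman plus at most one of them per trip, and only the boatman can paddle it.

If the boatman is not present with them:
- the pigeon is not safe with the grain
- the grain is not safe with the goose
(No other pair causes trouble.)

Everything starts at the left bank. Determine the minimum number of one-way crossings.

13

Counting alone: the boatman can take at most 1 across per trip to the right bank, so moving all 6 needs at least 6 loaded trips out, with a return between consecutive ones — at least 11 crossings.
The safety rule pushes this higher. Following every safe sequence of crossings, the most of the 6 that can be at the right bank as the canoe arrives there on crossing 11 is 5 — never all 6.
So no plan with fewer than 13 crossings exists, and this one achieves 13:
1. Boatman goes to the right bank with the grain.
2. Boatman goes back to the left bank alone.
3. Boatman goes to the right bank with the pigeon.
4. Boatman goes back to the left bank with the grain.
5. Boatman goes to the right bank with the goose.
6. Boatman goes back to the left bank alone.
7. Boatman goes to the right bank with the mouse.
8. Boatman goes back to the left bank alone.
9. Boatman goes to the right bank with the hen.
10. Boatman goes back to the left bank alone.
11. Boatman goes to the right bank with the lettuce.
12. Boatman goes back to the left bank alone.
13. Boatman goes to the right bank with the grain.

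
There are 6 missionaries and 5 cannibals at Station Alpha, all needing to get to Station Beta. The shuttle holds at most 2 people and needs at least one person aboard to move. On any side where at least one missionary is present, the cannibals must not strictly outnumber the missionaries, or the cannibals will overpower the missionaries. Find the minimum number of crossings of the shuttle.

Counting alone: each trip to Station Beta takes at most 2 across and each return brings at least 1 back, so after t trips out (and t−1 returns) at most 2t − (t−1) of the 11 are across; that first reaches 11 at t = 10, so at least 19 crossings are needed.
The plan below uses exactly 19 crossings, so it is optimal:
1. 2 cannibals → Station Beta.  (Station Alpha: 6M 3C; Station Beta: 0M 2C)
2. 1 cannibal ← Station Alpha.  (Station Alpha: 6M 4C; Station Beta: 0M 1C)
3. 2 cannibals → Station Beta.  (Station Alpha: 6M 2C; Station Beta: 0M 3C)
4. 1 cannibal ← Station Alpha.  (Station Alpha: 6M 3C; Station Beta: 0M 2C)
5. 2 missionaries → Station Beta.  (Station Alpha: 4M 3C; Station Beta: 2M 2C)
6. 1 cannibal ← Station Alpha.  (Station Alpha: 4M 4C; Station Beta: 2M 1C)
7. 1 missionary and 1 cannibal → Station Beta.  (Station Alpha: 3M 3C; Station Beta: 3M 2C)
8. 1 missionary ← Station Alpha.  (Station Alpha: 4M 3C; Station Beta: 2M 2C)
9. 1 missionary and 1 cannibal → Station Beta.  (Station Alpha: 3M 2C; Station Beta: 3M 3C)
10. 1 cannibal ← Station Alpha.  (Station Alpha: 3M 3C; Station Beta: 3M 2C)
11. 1 missionary and 1 cannibal → Station Beta.  (Station Alpha: 2M 2C; Station Beta: 4M 3C)
12. 1 missionary ← Station Alpha.  (Station Alpha: 3M 2C; Station Beta: 3M 3C)
13. 1 missionary and 1 cannibal → Station Beta.  (Station Alpha: 2M 1C; Station Beta: 4M 4C)
14. 1 cannibal ← Station Alpha.  (Station Alpha: 2M 2C; Station Beta: 4M 3C)
15. 1 missionary and 1 cannibal → Station Beta.  (Station Alpha: 1M 1C; Station Beta: 5M 4C)
16. 1 missionary ← Station Alpha.  (Station Alpha: 2M 1C; Station Beta: 4M 4C)
17. 1 missionary and 1 cannibal → Station Beta.  (Station Alpha: 1M 0C; Station Beta: 5M 5C)
18. 1 cannibal ← Station Alpha.  (Station Alpha: 1M 1C; Station Beta: 5M 4C)
19. 1 missionary and 1 cannibal → Station Beta.  (Station Alpha: 0M 0C; Station Beta: 6M 5C)

19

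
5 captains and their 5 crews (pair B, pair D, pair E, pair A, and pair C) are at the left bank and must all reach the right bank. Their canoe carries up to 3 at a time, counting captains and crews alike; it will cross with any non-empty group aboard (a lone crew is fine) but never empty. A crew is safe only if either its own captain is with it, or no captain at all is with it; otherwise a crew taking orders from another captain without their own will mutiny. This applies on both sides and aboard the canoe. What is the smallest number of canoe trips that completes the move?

Counting alone: each trip to the right bank takes at most 3 across and each return brings at least 1 back, so after t trips out (and t−1 returns) at most 3t − (t−1) of the 10 are across; that first reaches 10 at t = 5, so at least 9 crossings are needed.
The safety rule pushes this higher. Following every safe sequence of crossings, the most of the 10 that can be at the right bank as the canoe arrives there on crossing 9 is 9 — never all 10.
So no plan with fewer than 11 crossings exists, and this one achieves 11:
1. captain B and crew B cross → the right bank.
2. captain B crosses ← the left bank.
3. crew A, crew D, and crew E cross → the right bank.
4. crew B crosses ← the left bank.
5. captain A, captain D, and captain E cross → the right bank.
6. captain D and crew D cross ← the left bank.
7. captain B, captain C, and captain D cross → the right bank.
8. crew E crosses ← the left bank.
9. crew B and crew D cross → the right bank.
10. crew B crosses ← the left bank.
11. crew B, crew C, and crew E cross → the right bank.

11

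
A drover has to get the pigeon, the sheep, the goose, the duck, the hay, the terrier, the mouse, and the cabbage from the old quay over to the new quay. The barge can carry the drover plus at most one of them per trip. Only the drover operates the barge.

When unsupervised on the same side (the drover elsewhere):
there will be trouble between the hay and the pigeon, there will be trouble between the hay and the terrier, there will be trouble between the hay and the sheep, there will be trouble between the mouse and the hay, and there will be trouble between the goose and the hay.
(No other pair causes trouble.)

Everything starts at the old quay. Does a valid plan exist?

Following every safe sequence of crossings from the start, the most of the 8 that can be at the new quay as the barge arrives there on crossings 1, 3, 5, 7 is 1, 2, 3, 4 respectively; the best ever achieved is 4 of 8.
From crossing 9 on, no configuration arises that was not already reachable earlier: only 52 distinct safe configurations (who is on which side, and where the barge is) can ever be reached, none of them has everyone across, and every continuation just revisits them. So no valid plan exists.

No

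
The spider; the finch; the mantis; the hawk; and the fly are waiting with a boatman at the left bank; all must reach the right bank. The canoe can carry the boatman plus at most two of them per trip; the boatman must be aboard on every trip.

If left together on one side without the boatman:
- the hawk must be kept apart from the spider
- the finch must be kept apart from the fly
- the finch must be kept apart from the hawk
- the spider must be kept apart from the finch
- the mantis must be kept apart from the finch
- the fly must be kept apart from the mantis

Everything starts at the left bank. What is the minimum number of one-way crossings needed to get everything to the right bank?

impossible

Whatever the first load, the items left behind include a forbidden pair without the boatman. No opening move is safe, so no plan exists.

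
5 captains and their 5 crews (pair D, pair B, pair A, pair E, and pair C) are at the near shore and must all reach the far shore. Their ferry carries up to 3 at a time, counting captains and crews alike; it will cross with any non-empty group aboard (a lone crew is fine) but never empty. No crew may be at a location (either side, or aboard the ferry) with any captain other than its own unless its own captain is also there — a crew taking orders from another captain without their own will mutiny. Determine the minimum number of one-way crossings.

Counting alone: each trip to the far shore takes at most 3 across and each return brings at least 1 back, so after t trips out (and t−1 returns) at most 3t − (t−1) of the 10 are across; that first reaches 10 at t = 5, so at least 9 crossings are needed.
The safety rule pushes this higher. Following every safe sequence of crossings, the most of the 10 that can be at the far shore as the ferry arrives there on crossing 9 is 9 — never all 10.
So no plan with fewer than 11 crossings exists, and this one achieves 11:
1. captain D and crew D cross → the far shore.
2. captain D crosses ← the near shore.
3. crew A, crew B, and crew E cross → the far shore.
4. crew D crosses ← the near shore.
5. captain A, captain B, and captain E cross → the far shore.
6. captain B and crew B cross ← the near shore.
7. captain B, captain C, and captain D cross → the far shore.
8. crew A crosses ← the near shore.
9. crew B and crew D cross → the far shore.
10. crew D crosses ← the near shore.
11. crew A, crew C, and crew D cross → the far shore.

11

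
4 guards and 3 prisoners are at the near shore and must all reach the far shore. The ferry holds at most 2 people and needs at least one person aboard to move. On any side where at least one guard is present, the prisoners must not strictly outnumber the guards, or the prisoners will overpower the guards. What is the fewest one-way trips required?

11

Counting alone: each trip to the far shore takes at most 2 across and each return brings at least 1 back, so after t trips out (and t−1 returns) at most 2t − (t−1) of the 7 are across; that first reaches 7 at t = 6, so at least 11 crossings are needed.
The plan below uses exactly 11 crossings, so it is optimal:
1. 2 prisoners → the far shore.  (the near shore: 4G 1P; the far shore: 0G 2P)
2. 1 prisoner ← the near shore.  (the near shore: 4G 2P; the far shore: 0G 1P)
3. 2 prisoners → the far shore.  (the near shore: 4G 0P; the far shore: 0G 3P)
4. 1 prisoner ← the near shore.  (the near shore: 4G 1P; the far shore: 0G 2P)
5. 2 guards → the far shore.  (the near shore: 2G 1P; the far shore: 2G 2P)
6. 1 prisoner ← the near shore.  (the near shore: 2G 2P; the far shore: 2G 1P)
7. 1 guard and 1 prisoner → the far shore.  (the near shore: 1G 1P; the far shore: 3G 2P)
8. 1 guard ← the near shore.  (the near shore: 2G 1P; the far shore: 2G 2P)
9. 1 guard and 1 prisoner → the far shore.  (the near shore: 1G 0P; the far shore: 3G 3P)
10. 1 prisoner ← the near shore.  (the near shore: 1G 1P; the far shore: 3G 2P)
11. 1 guard and 1 prisoner → the far shore.  (the near shore: 0G 0P; the far shore: 4G 3P)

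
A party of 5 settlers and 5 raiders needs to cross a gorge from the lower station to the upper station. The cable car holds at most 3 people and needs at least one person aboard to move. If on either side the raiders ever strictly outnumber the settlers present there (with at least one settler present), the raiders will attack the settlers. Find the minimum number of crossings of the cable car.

11

Counting alone: each trip to the upper station takes at most 3 across and each return brings at least 1 back, so after t trips out (and t−1 returns) at most 3t − (t−1) of the 10 are across; that first reaches 10 at t = 5, so at least 9 crossings are needed.
The safety rule pushes this higher. Following every safe sequence of crossings, the most of the 10 that can be at the upper station as the cable car arrives there on crossing 9 is 9 — never all 10.
So no plan with fewer than 11 crossings exists, and this one achieves 11:
1. 2 raiders → the upper station.  (the lower station: 5S 3R; the upper station: 0S 2R)
2. 1 raider ← the lower station.  (the lower station: 5S 4R; the upper station: 0S 1R)
3. 3 raiders → the upper station.  (the lower station: 5S 1R; the upper station: 0S 4R)
4. 1 raider ← the lower station.  (the lower station: 5S 2R; the upper station: 0S 3R)
5. 3 settlers → the upper station.  (the lower station: 2S 2R; the upper station: 3S 3R)
6. 1 settler and 1 raider ← the lower station.  (the lower station: 3S 3R; the upper station: 2S 2R)
7. 3 settlers → the upper station.  (the lower station: 0S 3R; the upper station: 5S 2R)
8. 1 raider ← the lower station.  (the lower station: 0S 4R; the upper station: 5S 1R)
9. 2 raiders → the upper station.  (the lower station: 0S 2R; the upper station: 5S 3R)
10. 1 raider ← the lower station.  (the lower station: 0S 3R; the upper station: 5S 2R)
11. 3 raiders → the upper station.  (the lower station: 0S 0R; the upper station: 5S 5R)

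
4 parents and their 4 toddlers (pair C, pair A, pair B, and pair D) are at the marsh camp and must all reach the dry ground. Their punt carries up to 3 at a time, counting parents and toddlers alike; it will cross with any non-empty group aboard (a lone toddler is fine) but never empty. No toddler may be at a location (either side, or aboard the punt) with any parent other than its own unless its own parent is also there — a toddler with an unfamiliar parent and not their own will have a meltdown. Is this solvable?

Yes

1. parent C and toddler C cross → the dry ground.
2. parent C crosses ← the marsh camp.
3. parent A, parent C, and toddler A cross → the dry ground.
4. parent C and toddler C cross ← the marsh camp.
5. parent B, parent C, and parent D cross → the dry ground.
6. toddler A crosses ← the marsh camp.
7. toddler A and toddler C cross → the dry ground.
8. toddler C crosses ← the marsh camp.
9. toddler B, toddler C, and toddler D cross → the dry ground.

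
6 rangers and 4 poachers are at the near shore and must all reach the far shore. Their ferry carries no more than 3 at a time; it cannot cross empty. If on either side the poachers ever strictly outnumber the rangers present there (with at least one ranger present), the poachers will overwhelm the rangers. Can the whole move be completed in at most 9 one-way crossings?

Yes

Yes — this plan uses 9 crossings (≤ 9):
1. 2 poachers → the far shore.  (the near shore: 6R 2P; the far shore: 0R 2P)
2. 1 poacher ← the near shore.  (the near shore: 6R 3P; the far shore: 0R 1P)
3. 3 poachers → the far shore.  (the near shore: 6R 0P; the far shore: 0R 4P)
4. 1 poacher ← the near shore.  (the near shore: 6R 1P; the far shore: 0R 3P)
5. 3 rangers → the far shore.  (the near shore: 3R 1P; the far shore: 3R 3P)
6. 1 poacher ← the near shore.  (the near shore: 3R 2P; the far shore: 3R 2P)
7. 1 ranger and 2 poachers → the far shore.  (the near shore: 2R 0P; the far shore: 4R 4P)
8. 1 poacher ← the near shore.  (the near shore: 2R 1P; the far shore: 4R 3P)
9. 2 rangers and 1 poacher → the far shore.  (the near shore: 0R 0P; the far shore: 6R 4P)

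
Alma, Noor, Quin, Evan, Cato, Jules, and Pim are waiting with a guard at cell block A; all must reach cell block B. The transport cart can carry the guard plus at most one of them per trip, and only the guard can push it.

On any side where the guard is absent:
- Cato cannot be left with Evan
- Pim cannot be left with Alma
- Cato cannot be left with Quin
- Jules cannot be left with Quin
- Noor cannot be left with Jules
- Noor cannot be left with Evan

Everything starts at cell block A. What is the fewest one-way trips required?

impossible

Whatever the first load, the items left behind include a forbidden pair without the guard. No opening move is safe, so no plan exists.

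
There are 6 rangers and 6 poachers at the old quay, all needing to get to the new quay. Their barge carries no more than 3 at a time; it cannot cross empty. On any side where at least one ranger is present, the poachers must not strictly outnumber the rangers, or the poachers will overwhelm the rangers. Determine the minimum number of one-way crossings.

Following every safe sequence of crossings from the start, the most of the 12 that can be at the new quay as the barge arrives there on crossings 1, 3, 5 is 3, 5, 6 respectively; the best ever achieved is 6 of 12.
From crossing 7 on, no configuration arises that was not already reachable earlier: only 17 distinct safe configurations (who is on which side, and where the barge is) can ever be reached, none of them has everyone across, and every continuation just revisits them. They are: 0 rangers + 0 poachers across (barge back at the start); 0 rangers + 1 poacher across (barge there); 0 rangers + 1 poacher across (barge back at the start); 0 rangers + 2 poachers across (barge there); 0 rangers + 2 poachers across (barge back at the start); 0 rangers + 3 poachers across (barge there); 0 rangers + 3 poachers across (barge back at the start); 0 rangers + 4 poachers across (barge there); 0 rangers + 4 poachers across (barge back at the start); 0 rangers + 5 poachers across (barge there); 0 rangers + 5 poachers across (barge back at the start); 0 rangers + 6 poachers across (barge there); 1 ranger + 1 poacher across (barge there); 1 ranger + 1 poacher across (barge back at the start); 2 rangers + 2 poachers across (barge there); 2 rangers + 2 poachers across (barge back at the start); 3 rangers + 3 poachers across (barge there). So no valid plan exists.

impossible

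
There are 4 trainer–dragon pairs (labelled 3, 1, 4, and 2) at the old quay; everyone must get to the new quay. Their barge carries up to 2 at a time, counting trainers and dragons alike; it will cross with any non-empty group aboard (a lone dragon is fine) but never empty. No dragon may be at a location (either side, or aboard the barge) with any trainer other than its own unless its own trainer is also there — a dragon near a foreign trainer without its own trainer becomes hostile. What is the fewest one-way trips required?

impossible

Following every safe sequence of crossings from the start, the most of the 8 that can be at the new quay as the barge arrives there on crossings 1, 3, 5 is 2, 3, 4 respectively; the best ever achieved is 4 of 8.
From crossing 7 on, no configuration arises that was not already reachable earlier: only 44 distinct safe configurations (who is on which side, and where the barge is) can ever be reached, none of them has everyone across, and every continuation just revisits them. So no valid plan exists.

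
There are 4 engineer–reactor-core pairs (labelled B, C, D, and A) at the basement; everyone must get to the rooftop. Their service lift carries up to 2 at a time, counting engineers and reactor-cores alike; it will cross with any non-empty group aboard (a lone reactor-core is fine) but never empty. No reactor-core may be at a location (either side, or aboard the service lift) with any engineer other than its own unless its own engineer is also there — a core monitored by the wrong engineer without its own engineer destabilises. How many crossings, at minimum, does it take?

impossible

Following every safe sequence of crossings from the start, the most of the 8 that can be at the rooftop as the service lift arrives there on crossings 1, 3, 5 is 2, 3, 4 respectively; the best ever achieved is 4 of 8.
From crossing 7 on, no configuration arises that was not already reachable earlier: only 44 distinct safe configurations (who is on which side, and where the service lift is) can ever be reached, none of them has everyone across, and every continuation just revisits them. So no valid plan exists.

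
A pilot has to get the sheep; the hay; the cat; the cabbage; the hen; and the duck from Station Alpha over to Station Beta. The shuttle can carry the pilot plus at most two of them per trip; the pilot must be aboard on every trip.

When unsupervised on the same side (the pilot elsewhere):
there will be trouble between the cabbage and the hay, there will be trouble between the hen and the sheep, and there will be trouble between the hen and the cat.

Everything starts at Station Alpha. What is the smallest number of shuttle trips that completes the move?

7

Counting alone: the pilot can take at most 2 across per trip to Station Beta, so moving all 6 needs at least 3 loaded trips out, with a return between consecutive ones — at least 5 crossings.
The safety rule pushes this higher. Following every safe sequence of crossings, the most of the 6 that can be at Station Beta as the shuttle arrives there on crossing 5 is 5 — never all 6.
So no plan with fewer than 7 crossings exists, and this one achieves 7:
1. Pilot goes to Station Beta with the hay and the hen.  [Station Alpha: the cabbage, the cat, the duck, the sheep | Station Beta: the hay, the hen]
2. Pilot goes back to Station Alpha alone.  [Station Alpha: the cabbage, the cat, the duck, the sheep | Station Beta: the hay, the hen]
3. Pilot goes to Station Beta with the sheep.  [Station Alpha: the cabbage, the cat, the duck | Station Beta: the hay, the hen, the sheep]
4. Pilot goes back to Station Alpha with the hen.  [Station Alpha: the cabbage, the cat, the duck, the hen | Station Beta: the hay, the sheep]
5. Pilot goes to Station Beta with the cat and the duck.  [Station Alpha: the cabbage, the hen | Station Beta: the cat, the duck, the hay, the sheep]
6. Pilot goes back to Station Alpha alone.  [Station Alpha: the cabbage, the hen | Station Beta: the cat, the duck, the hay, the sheep]
7. Pilot goes to Station Beta with the cabbage and the hen.  [Station Alpha: — | Station Beta: the cabbage, the cat, the duck, the hay, the hen, the sheep]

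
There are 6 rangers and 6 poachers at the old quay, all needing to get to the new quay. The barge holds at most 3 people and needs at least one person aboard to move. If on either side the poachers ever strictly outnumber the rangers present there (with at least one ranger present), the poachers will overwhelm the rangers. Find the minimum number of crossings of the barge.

Following every safe sequence of crossings from the start, the most of the 12 that can be at the new quay as the barge arrives there on crossings 1, 3, 5 is 3, 5, 6 respectively; the best ever achieved is 6 of 12.
From crossing 7 on, no configuration arises that was not already reachable earlier: only 17 distinct safe configurations (who is on which side, and where the barge is) can ever be reached, none of them has everyone across, and every continuation just revisits them. They are: 0 rangers + 0 poachers across (barge back at the start); 0 rangers + 1 poacher across (barge there); 0 rangers + 1 poacher across (barge back at the start); 0 rangers + 2 poachers across (barge there); 0 rangers + 2 poachers across (barge back at the start); 0 rangers + 3 poachers across (barge there); 0 rangers + 3 poachers across (barge back at the start); 0 rangers + 4 poachers across (barge there); 0 rangers + 4 poachers across (barge back at the start); 0 rangers + 5 poachers across (barge there); 0 rangers + 5 poachers across (barge back at the start); 0 rangers + 6 poachers across (barge there); 1 ranger + 1 poacher across (barge there); 1 ranger + 1 poacher across (barge back at the start); 2 rangers + 2 poachers across (barge there); 2 rangers + 2 poachers across (barge back at the start); 3 rangers + 3 poachers across (barge there). So no valid plan exists.

impossible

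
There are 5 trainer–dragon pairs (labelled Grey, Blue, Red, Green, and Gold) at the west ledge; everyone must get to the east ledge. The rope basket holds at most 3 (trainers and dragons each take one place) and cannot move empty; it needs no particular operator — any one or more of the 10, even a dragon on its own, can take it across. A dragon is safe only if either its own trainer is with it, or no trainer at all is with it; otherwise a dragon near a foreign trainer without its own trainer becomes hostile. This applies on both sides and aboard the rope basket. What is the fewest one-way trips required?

Counting alone: each trip to the east ledge takes at most 3 across and each return brings at least 1 back, so after t trips out (and t−1 returns) at most 3t − (t−1) of the 10 are across; that first reaches 10 at t = 5, so at least 9 crossings are needed.
The safety rule pushes this higher. Following every safe sequence of crossings, the most of the 10 that can be at the east ledge as the rope basket arrives there on crossing 9 is 9 — never all 10.
So no plan with fewer than 11 crossings exists, and this one achieves 11:
1. dragon Grey and trainer Grey cross → the east ledge.
2. trainer Grey crosses ← the west ledge.
3. dragon Blue, dragon Green, and dragon Red cross → the east ledge.
4. dragon Grey crosses ← the west ledge.
5. trainer Blue, trainer Green, and trainer Red cross → the east ledge.
6. dragon Blue and trainer Blue cross ← the west ledge.
7. trainer Blue, trainer Gold, and trainer Grey cross → the east ledge.
8. dragon Red crosses ← the west ledge.
9. dragon Blue and dragon Grey cross → the east ledge.
10. dragon Grey crosses ← the west ledge.
11. dragon Gold, dragon Grey, and dragon Red cross → the east ledge.

11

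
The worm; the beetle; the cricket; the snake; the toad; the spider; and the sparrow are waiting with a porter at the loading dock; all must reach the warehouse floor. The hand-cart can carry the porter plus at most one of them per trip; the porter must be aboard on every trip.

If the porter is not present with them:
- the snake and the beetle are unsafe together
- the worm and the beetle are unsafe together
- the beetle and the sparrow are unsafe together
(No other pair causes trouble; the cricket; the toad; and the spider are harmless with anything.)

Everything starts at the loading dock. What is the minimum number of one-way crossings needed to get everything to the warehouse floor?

Following every safe sequence of crossings from the start, the most of the 7 that can be at the warehouse floor as the hand-cart arrives there on crossings 1, 3, 5, 7, 9 is 1, 2, 3, 4, 5 respectively; the best ever achieved is 5 of 7.
From crossing 11 on, no configuration arises that was not already reachable earlier: only 72 distinct safe configurations (who is on which side, and where the hand-cart is) can ever be reached, none of them has everyone across, and every continuation just revisits them. So no valid plan exists.

impossible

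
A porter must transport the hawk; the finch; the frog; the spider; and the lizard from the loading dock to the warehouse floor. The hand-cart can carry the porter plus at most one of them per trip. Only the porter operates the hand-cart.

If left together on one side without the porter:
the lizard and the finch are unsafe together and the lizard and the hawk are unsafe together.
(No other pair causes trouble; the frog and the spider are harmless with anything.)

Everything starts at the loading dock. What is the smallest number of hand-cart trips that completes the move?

11

Counting alone: the porter can take at most 1 across per trip to the warehouse floor, so moving all 5 needs at least 5 loaded trips out, with a return between consecutive ones — at least 9 crossings.
The safety rule pushes this higher. Following every safe sequence of crossings, the most of the 5 that can be at the warehouse floor as the hand-cart arrives there on crossing 9 is 4 — never all 5.
So no plan with fewer than 11 crossings exists, and this one achieves 11:
1. Porter goes to the warehouse floor with the lizard.
2. Porter goes back to the loading dock alone.
3. Porter goes to the warehouse floor with the hawk.
4. Porter goes back to the loading dock with the lizard.
5. Porter goes to the warehouse floor with the finch.
6. Porter goes back to the loading dock alone.
7. Porter goes to the warehouse floor with the frog.
8. Porter goes back to the loading dock alone.
9. Porter goes to the warehouse floor with the spider.
10. Porter goes back to the loading dock alone.
11. Porter goes to the warehouse floor with the lizard.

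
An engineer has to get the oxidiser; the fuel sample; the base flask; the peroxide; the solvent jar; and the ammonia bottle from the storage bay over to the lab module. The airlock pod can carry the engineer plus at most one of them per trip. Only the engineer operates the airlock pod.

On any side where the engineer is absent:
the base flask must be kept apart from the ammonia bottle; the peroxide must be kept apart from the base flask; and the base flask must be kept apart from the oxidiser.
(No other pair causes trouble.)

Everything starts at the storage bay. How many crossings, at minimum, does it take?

Following every safe sequence of crossings from the start, the most of the 6 that can be at the lab module as the airlock pod arrives there on crossings 1, 3, 5, 7 is 1, 2, 3, 4 respectively; the best ever achieved is 4 of 6.
From crossing 9 on, no configuration arises that was not already reachable earlier: only 36 distinct safe configurations (who is on which side, and where the airlock pod is) can ever be reached, none of them has everyone across, and every continuation just revisits them. So no valid plan exists.

impossible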